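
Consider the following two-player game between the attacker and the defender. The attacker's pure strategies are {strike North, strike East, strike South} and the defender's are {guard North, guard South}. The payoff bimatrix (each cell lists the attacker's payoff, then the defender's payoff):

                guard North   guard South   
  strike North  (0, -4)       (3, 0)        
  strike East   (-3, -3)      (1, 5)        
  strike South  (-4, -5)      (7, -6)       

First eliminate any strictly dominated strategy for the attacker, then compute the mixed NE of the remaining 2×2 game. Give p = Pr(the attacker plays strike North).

The attacker's strategy strike East is strictly dominated by strike North: 0 > -3 and 3 > 1. Eliminate strike East.
The defender's indifference between guard North and guard South determines the attacker's mixing probability p:
  the defender's payoff to guard North: p·(-4) + (1−p)·(-5) = p - 5
  the defender's payoff to guard South: p·0 + (1−p)·(-6) = 6p - 6
  p - 5 = 6p - 6  ⇒  -5p = -1  ⇒  p = 1/5.

p = 1/5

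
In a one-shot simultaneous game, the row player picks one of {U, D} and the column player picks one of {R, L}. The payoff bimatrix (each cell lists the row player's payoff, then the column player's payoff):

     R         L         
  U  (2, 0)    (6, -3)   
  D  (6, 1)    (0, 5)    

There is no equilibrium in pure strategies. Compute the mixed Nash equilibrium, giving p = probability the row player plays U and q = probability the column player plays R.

p = 4/7, q = 3/5

For the column player to be willing to mix, the column player must be indifferent between R and L, which pins down the row player's mix.
  the column player's expected payoff from R: p·0 + (1−p)·1 = -p + 1
  the column player's expected payoff from L: p·(-3) + (1−p)·5 = -8p + 5
  -p + 1 = -8p + 5  ⇒  7p = 4  ⇒  p = 4/7.
In a mixed equilibrium the row player is indifferent between U and D; this condition fixes q.
  the row player's expected payoff from U: q·2 + (1−q)·6 = -4q + 6
  the row player's expected payoff from D: q·6 + (1−q)·0 = 6q
  -4q + 6 = 6q  ⇒  -10q = -6  ⇒  q = 3/5.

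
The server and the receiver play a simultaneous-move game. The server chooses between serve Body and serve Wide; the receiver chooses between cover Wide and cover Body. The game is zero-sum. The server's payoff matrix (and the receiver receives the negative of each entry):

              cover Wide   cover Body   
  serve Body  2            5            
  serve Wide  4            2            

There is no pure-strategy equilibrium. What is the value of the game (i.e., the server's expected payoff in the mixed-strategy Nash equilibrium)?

The server's indifference between serve Body and serve Wide determines the receiver's mixing probability q:
  the server's expected payoff from serve Body: q·2 + (1−q)·5 = -3q + 5
  the server's expected payoff from serve Wide: q·4 + (1−q)·2 = 2q + 2
  -3q + 5 = 2q + 2  ⇒  -5q = -3  ⇒  q = 3/5.
The value is the server's expected payoff against this mix (using serve Body): (3/5)·2 + (2/5)·5 = 16/5.

v = 16/5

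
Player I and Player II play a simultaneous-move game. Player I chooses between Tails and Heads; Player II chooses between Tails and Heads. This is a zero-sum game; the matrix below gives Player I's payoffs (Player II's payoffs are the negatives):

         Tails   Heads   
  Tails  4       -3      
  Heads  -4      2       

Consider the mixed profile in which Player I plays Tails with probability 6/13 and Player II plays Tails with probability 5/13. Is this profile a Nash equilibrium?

Yes

Check Player II's indifference given Player I's mix p = 6/13:
  payoff from Tails = 4/13; payoff from Heads = 4/13 — equal.
Check Player I's indifference given Player II's mix q = 5/13:
  payoff from Tails = -4/13; payoff from Heads = -4/13 — equal.
Both players are indifferent, so neither can profitably deviate.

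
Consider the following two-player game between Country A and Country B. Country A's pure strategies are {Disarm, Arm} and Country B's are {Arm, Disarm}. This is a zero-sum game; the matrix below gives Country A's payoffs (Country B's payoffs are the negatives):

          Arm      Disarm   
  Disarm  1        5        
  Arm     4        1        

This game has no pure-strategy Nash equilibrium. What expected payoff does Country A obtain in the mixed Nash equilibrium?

19/7

Country A's indifference between Disarm and Arm determines Country B's mixing probability q:
  Country A's expected payoff from Disarm: q·1 + (1−q)·5 = -4q + 5
  Country A's expected payoff from Arm: q·4 + (1−q)·1 = 3q + 1
  -4q + 5 = 3q + 1  ⇒  -7q = -4  ⇒  q = 4/7.
At equilibrium Country A is indifferent across rows, so Country A's payoff equals the payoff from Disarm: (4/7)·1 + (3/7)·5 = 19/7.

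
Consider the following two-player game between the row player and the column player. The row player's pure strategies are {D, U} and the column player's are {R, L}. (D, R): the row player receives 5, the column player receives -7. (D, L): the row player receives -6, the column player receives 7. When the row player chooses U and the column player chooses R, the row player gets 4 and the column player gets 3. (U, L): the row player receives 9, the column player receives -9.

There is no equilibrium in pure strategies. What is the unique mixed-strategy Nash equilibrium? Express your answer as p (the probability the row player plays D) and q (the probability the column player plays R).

Set the column player's expected payoff from R equal to that from L:
  the column player's payoff to R: p·(-7) + (1−p)·3 = -10p + 3
  the column player's payoff to L: p·7 + (1−p)·(-9) = 16p - 9
  -10p + 3 = 16p - 9  ⇒  -26p = -12  ⇒  p = 6/13.
The row player's indifference between D and U determines the column player's mixing probability q:
  the row player's expected payoff from D: q·5 + (1−q)·(-6) = 11q - 6
  the row player's expected payoff from U: q·4 + (1−q)·9 = -5q + 9
  11q - 6 = -5q + 9  ⇒  16q = 15  ⇒  q = 15/16.

p = 6/13, q = 15/16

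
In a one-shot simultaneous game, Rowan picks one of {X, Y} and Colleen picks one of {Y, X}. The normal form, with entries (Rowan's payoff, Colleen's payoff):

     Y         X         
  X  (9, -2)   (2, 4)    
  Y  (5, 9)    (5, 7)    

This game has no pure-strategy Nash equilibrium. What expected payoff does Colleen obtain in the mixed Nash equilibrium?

Set Colleen's expected payoff from Y equal to that from X:
  Colleen's payoff from Y: p·(-2) + (1−p)·9 = -11p + 9
  Colleen's payoff from X: p·4 + (1−p)·7 = -3p + 7
  -11p + 9 = -3p + 7  ⇒  -8p = -2  ⇒  p = 1/4.
At equilibrium Colleen is indifferent across columns, so Colleen's payoff equals the payoff from Y: (1/4)·(-2) + (3/4)·9 = 25/4.

25/4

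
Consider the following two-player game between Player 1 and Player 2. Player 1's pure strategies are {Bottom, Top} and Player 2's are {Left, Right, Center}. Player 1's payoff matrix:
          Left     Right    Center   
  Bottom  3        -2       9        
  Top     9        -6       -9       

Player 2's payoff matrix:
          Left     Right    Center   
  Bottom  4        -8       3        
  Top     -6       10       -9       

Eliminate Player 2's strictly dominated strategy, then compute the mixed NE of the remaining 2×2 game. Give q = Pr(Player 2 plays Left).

Player 2's strategy Center is strictly dominated by Left: 4 > 3 and -6 > -9. Eliminate Center.
Player 1's indifference between Bottom and Top determines Player 2's mixing probability q:
  Player 1's payoff to Bottom: q·3 + (1−q)·(-2) = 5q - 2
  Player 1's payoff to Top: q·9 + (1−q)·(-6) = 15q - 6
  5q - 2 = 15q - 6  ⇒  -10q = -4  ⇒  q = 2/5.

q = 2/5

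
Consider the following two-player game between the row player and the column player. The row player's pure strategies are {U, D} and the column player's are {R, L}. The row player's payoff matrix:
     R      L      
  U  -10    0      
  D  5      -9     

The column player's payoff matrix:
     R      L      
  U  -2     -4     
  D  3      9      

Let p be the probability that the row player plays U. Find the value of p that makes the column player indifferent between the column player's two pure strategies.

p = 3/4

The column player's indifference between R and L determines the row player's mixing probability p:
  the column player's payoff from R: p·(-2) + (1−p)·3 = -5p + 3
  the column player's payoff from L: p·(-4) + (1−p)·9 = -13p + 9
  -5p + 3 = -13p + 9  ⇒  8p = 6  ⇒  p = 3/4.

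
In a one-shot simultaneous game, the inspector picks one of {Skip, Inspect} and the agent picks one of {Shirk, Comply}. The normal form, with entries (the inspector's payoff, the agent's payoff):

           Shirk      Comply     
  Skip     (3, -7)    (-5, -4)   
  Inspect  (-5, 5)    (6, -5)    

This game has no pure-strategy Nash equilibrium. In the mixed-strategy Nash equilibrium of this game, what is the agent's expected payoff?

In a mixed equilibrium the agent is indifferent between Shirk and Comply; this condition fixes p.
  the agent's expected payoff from Shirk: p·(-7) + (1−p)·5 = -12p + 5
  the agent's expected payoff from Comply: p·(-4) + (1−p)·(-5) = p - 5
  -12p + 5 = p - 5  ⇒  -13p = -10  ⇒  p = 10/13.
At equilibrium the agent is indifferent across columns, so the agent's payoff equals the payoff from Shirk: (10/13)·(-7) + (3/13)·5 = -55/13.

-55/13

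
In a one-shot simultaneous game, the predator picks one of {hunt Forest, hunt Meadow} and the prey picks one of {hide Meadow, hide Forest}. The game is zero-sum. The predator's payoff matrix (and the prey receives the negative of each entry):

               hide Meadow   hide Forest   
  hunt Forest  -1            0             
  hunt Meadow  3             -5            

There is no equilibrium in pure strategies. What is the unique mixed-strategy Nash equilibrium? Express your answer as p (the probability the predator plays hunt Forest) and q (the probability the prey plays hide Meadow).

p = 8/9, q = 5/9

For the prey to be willing to mix, the prey must be indifferent between hide Meadow and hide Forest, which pins down the predator's mix.
  the prey's payoff from hide Meadow: p·1 + (1−p)·(-3) = 4p - 3
  the prey's payoff from hide Forest: p·0 + (1−p)·5 = -5p + 5
  4p - 3 = -5p + 5  ⇒  9p = 8  ⇒  p = 8/9.
In a mixed equilibrium the predator is indifferent between hunt Forest and hunt Meadow; this condition fixes q.
  the predator's expected payoff from hunt Forest: q·(-1) + (1−q)·0 = -q
  the predator's expected payoff from hunt Meadow: q·3 + (1−q)·(-5) = 8q - 5
  -q = 8q - 5  ⇒  -9q = -5  ⇒  q = 5/9.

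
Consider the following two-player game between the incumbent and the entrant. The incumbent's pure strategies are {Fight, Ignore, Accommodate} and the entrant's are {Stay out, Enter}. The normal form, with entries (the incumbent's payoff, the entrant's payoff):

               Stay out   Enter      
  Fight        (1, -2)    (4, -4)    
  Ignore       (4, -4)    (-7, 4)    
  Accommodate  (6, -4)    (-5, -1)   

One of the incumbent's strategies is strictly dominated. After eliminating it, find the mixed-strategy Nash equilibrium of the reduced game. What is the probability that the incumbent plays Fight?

The incumbent's strategy Ignore is strictly dominated by Accommodate: 6 > 4 and -5 > -7. Eliminate Ignore.
For the entrant to be willing to mix, the entrant must be indifferent between Stay out and Enter, which pins down the incumbent's mix.
  the entrant's payoff to Stay out: p·(-2) + (1−p)·(-4) = 2p - 4
  the entrant's payoff to Enter: p·(-4) + (1−p)·(-1) = -3p - 1
  2p - 4 = -3p - 1  ⇒  5p = 3  ⇒  p = 3/5.

p = 3/5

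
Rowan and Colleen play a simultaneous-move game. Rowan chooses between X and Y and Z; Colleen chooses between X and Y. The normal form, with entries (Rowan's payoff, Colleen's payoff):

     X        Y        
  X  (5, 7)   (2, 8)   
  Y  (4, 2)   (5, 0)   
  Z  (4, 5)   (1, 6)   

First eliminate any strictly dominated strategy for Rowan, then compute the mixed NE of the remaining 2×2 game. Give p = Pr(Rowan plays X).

Rowan's strategy Z is strictly dominated by X: 5 > 4 and 2 > 1. Eliminate Z.
Set Colleen's expected payoff from X equal to that from Y:
  Colleen's payoff to X: p·7 + (1−p)·2 = 5p + 2
  Colleen's payoff to Y: p·8 + (1−p)·0 = 8p
  5p + 2 = 8p  ⇒  -3p = -2  ⇒  p = 2/3.

p = 2/3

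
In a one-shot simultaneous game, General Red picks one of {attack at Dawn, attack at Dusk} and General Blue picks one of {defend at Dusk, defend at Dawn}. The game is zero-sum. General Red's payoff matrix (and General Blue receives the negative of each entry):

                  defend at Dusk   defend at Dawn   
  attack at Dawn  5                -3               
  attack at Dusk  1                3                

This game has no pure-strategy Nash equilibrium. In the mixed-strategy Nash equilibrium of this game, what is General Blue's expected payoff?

-9/5

General Red's mix must leave General Blue indifferent between defend at Dusk and defend at Dawn.
  General Blue's expected payoff from defend at Dusk: p·(-5) + (1−p)·(-1) = -4p - 1
  General Blue's expected payoff from defend at Dawn: p·3 + (1−p)·(-3) = 6p - 3
  -4p - 1 = 6p - 3  ⇒  -10p = -2  ⇒  p = 1/5.
At equilibrium General Blue is indifferent across columns, so General Blue's payoff equals the payoff from defend at Dusk: (1/5)·(-5) + (4/5)·(-1) = -9/5.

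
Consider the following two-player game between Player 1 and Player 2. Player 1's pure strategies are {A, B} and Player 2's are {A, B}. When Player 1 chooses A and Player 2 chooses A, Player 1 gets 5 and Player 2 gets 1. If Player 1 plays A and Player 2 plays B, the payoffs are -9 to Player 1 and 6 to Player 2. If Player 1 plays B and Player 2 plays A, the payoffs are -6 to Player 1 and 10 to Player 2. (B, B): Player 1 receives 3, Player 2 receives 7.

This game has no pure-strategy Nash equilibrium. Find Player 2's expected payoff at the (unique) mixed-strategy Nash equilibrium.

In a mixed equilibrium Player 2 is indifferent between A and B; this condition fixes p.
  Player 2's expected payoff from A: p·1 + (1−p)·10 = -9p + 10
  Player 2's expected payoff from B: p·6 + (1−p)·7 = -p + 7
  -9p + 10 = -p + 7  ⇒  -8p = -3  ⇒  p = 3/8.
At equilibrium Player 2 is indifferent across columns, so Player 2's payoff equals the payoff from A: (3/8)·1 + (5/8)·10 = 53/8.

53/8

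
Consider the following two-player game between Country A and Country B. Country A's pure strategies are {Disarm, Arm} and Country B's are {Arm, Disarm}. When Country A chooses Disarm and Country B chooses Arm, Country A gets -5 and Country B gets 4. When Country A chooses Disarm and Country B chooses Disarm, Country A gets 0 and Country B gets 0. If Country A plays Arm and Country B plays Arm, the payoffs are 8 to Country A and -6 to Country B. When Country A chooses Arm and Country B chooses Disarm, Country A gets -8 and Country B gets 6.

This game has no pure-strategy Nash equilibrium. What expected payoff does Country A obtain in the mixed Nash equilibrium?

-40/21

For Country A to be willing to mix, Country A must be indifferent between Disarm and Arm, which pins down Country B's mix.
  Country A's payoff from Disarm: q·(-5) + (1−q)·0 = -5q
  Country A's payoff from Arm: q·8 + (1−q)·(-8) = 16q - 8
  -5q = 16q - 8  ⇒  -21q = -8  ⇒  q = 8/21.
At equilibrium Country A is indifferent across rows, so Country A's payoff equals the payoff from Disarm: (8/21)·(-5) + (13/21)·0 = -40/21.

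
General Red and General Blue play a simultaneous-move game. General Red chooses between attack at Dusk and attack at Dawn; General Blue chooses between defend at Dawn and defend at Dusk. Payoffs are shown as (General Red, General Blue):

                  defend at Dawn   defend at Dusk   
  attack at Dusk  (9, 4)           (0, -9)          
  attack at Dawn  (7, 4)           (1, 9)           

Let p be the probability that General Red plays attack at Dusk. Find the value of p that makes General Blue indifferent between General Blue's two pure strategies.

General Red's mix must leave General Blue indifferent between defend at Dawn and defend at Dusk.
  General Blue's payoff from defend at Dawn: p·4 + (1−p)·4 = 4
  General Blue's payoff from defend at Dusk: p·(-9) + (1−p)·9 = -18p + 9
  4 = -18p + 9  ⇒  18p = 5  ⇒  p = 5/18.

p = 5/18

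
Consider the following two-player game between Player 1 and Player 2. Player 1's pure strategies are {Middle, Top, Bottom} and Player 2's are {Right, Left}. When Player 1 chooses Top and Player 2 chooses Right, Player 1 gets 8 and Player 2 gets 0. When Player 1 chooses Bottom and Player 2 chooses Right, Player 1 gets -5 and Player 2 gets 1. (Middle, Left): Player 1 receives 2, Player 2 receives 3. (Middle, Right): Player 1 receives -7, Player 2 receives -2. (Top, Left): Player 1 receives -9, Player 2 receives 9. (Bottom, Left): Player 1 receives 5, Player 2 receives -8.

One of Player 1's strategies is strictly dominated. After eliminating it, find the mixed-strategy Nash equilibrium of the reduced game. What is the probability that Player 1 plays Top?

p = 1/2

Player 1's strategy Middle is strictly dominated by Bottom: -5 > -7 and 5 > 2. Eliminate Middle.
Player 2's indifference between Right and Left determines Player 1's mixing probability p:
  Player 2's expected payoff from Right: p·0 + (1−p)·1 = -p + 1
  Player 2's expected payoff from Left: p·9 + (1−p)·(-8) = 17p - 8
  -p + 1 = 17p - 8  ⇒  -18p = -9  ⇒  p = 1/2.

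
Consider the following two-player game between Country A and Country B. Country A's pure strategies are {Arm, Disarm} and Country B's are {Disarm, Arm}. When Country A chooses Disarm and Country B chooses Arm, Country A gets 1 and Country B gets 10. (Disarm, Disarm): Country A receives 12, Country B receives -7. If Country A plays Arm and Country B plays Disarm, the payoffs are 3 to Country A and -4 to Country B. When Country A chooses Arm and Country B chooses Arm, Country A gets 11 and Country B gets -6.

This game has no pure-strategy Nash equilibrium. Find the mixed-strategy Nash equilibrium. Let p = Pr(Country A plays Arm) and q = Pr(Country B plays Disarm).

p = 17/19, q = 10/19

For Country B to be willing to mix, Country B must be indifferent between Disarm and Arm, which pins down Country A's mix.
  Country B's payoff from Disarm: p·(-4) + (1−p)·(-7) = 3p - 7
  Country B's payoff from Arm: p·(-6) + (1−p)·10 = -16p + 10
  3p - 7 = -16p + 10  ⇒  19p = 17  ⇒  p = 17/19.
Country A's indifference between Arm and Disarm determines Country B's mixing probability q:
  Country A's payoff to Arm: q·3 + (1−q)·11 = -8q + 11
  Country A's payoff to Disarm: q·12 + (1−q)·1 = 11q + 1
  -8q + 11 = 11q + 1  ⇒  -19q = -10  ⇒  q = 10/19.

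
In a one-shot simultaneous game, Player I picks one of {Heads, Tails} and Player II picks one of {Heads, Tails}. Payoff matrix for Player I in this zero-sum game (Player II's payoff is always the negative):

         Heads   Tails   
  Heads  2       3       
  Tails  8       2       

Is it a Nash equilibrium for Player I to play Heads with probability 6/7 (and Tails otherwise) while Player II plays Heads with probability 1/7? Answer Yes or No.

Check Player II's indifference given Player I's mix p = 6/7:
  payoff from Heads = -20/7; payoff from Tails = -20/7 — equal.
Check Player I's indifference given Player II's mix q = 1/7:
  payoff from Heads = 20/7; payoff from Tails = 20/7 — equal.
Both players are indifferent, so neither can profitably deviate.

Yes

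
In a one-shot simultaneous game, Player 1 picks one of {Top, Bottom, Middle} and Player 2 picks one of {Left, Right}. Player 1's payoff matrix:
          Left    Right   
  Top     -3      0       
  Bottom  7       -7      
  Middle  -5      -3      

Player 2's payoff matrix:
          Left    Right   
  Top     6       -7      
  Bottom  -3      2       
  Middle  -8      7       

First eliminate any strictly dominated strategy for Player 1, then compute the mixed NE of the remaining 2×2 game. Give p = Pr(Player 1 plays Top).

p = 5/18

Player 1's strategy Middle is strictly dominated by Top: -3 > -5 and 0 > -3. Eliminate Middle.
For Player 2 to be willing to mix, Player 2 must be indifferent between Left and Right, which pins down Player 1's mix.
  Player 2's payoff from Left: p·6 + (1−p)·(-3) = 9p - 3
  Player 2's payoff from Right: p·(-7) + (1−p)·2 = -9p + 2
  9p - 3 = -9p + 2  ⇒  18p = 5  ⇒  p = 5/18.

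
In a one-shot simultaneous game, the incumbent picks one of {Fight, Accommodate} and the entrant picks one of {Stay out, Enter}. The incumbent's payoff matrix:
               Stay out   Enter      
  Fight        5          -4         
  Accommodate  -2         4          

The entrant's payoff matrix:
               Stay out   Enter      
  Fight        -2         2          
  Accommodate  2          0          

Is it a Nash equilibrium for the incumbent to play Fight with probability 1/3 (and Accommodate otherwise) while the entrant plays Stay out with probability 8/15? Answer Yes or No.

Check the entrant's indifference given the incumbent's mix p = 1/3:
  payoff from Stay out = 2/3; payoff from Enter = 2/3 — equal.
Check the incumbent's indifference given the entrant's mix q = 8/15:
  payoff from Fight = 4/5; payoff from Accommodate = 4/5 — equal.
Both players are indifferent, so neither can profitably deviate.

Yes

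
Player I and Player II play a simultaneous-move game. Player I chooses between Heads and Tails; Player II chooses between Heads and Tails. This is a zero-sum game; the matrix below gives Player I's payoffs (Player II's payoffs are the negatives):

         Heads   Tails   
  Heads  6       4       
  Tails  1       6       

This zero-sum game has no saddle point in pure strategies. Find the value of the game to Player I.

v = 32/7

In a mixed equilibrium Player I is indifferent between Heads and Tails; this condition fixes q.
  Player I's expected payoff from Heads: q·6 + (1−q)·4 = 2q + 4
  Player I's expected payoff from Tails: q·1 + (1−q)·6 = -5q + 6
  2q + 4 = -5q + 6  ⇒  7q = 2  ⇒  q = 2/7.
The value is Player I's expected payoff against this mix (using Heads): (2/7)·6 + (5/7)·4 = 32/7.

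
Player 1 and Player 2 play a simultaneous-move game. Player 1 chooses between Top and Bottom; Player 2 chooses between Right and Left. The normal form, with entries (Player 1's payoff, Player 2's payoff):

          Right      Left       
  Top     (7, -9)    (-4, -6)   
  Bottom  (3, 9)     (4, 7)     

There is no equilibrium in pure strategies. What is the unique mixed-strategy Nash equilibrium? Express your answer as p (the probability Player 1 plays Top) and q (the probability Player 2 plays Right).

In a mixed equilibrium Player 2 is indifferent between Right and Left; this condition fixes p.
  Player 2's payoff to Right: p·(-9) + (1−p)·9 = -18p + 9
  Player 2's payoff to Left: p·(-6) + (1−p)·7 = -13p + 7
  -18p + 9 = -13p + 7  ⇒  -5p = -2  ⇒  p = 2/5.
Player 1's indifference between Top and Bottom determines Player 2's mixing probability q:
  Player 1's payoff from Top: q·7 + (1−q)·(-4) = 11q - 4
  Player 1's payoff from Bottom: q·3 + (1−q)·4 = -q + 4
  11q - 4 = -q + 4  ⇒  12q = 8  ⇒  q = 2/3.

p = 2/5, q = 2/3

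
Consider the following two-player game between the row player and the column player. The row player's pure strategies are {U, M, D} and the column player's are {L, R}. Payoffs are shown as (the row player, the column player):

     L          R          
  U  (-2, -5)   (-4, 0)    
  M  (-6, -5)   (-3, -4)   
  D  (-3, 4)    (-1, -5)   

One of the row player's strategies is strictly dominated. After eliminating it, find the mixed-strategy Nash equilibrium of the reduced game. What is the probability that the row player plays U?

The row player's strategy M is strictly dominated by D: -3 > -6 and -1 > -3. Eliminate M.
In a mixed equilibrium the column player is indifferent between L and R; this condition fixes p.
  the column player's expected payoff from L: p·(-5) + (1−p)·4 = -9p + 4
  the column player's expected payoff from R: p·0 + (1−p)·(-5) = 5p - 5
  -9p + 4 = 5p - 5  ⇒  -14p = -9  ⇒  p = 9/14.

p = 9/14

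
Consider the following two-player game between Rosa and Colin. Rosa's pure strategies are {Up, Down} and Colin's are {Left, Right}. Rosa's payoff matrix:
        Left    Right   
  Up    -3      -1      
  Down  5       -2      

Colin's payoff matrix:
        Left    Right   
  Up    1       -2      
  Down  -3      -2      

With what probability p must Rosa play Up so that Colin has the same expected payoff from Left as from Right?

Rosa's mix must leave Colin indifferent between Left and Right.
  Colin's payoff from Left: p·1 + (1−p)·(-3) = 4p - 3
  Colin's payoff from Right: p·(-2) + (1−p)·(-2) = -2
  4p - 3 = -2  ⇒  4p = 1  ⇒  p = 1/4.

p = 1/4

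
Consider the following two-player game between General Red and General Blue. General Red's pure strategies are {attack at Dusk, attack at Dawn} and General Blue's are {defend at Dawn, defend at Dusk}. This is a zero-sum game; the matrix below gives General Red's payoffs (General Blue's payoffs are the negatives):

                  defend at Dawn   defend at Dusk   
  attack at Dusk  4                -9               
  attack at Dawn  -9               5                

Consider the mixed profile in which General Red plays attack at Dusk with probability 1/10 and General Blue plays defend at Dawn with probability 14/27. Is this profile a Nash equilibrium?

Given General Red's mix p = 1/10, General Blue's payoff from defend at Dawn is 77/10 but from defend at Dusk is -18/5. General Blue strictly prefers defend at Dawn, so General Blue would not mix.
So the proposed profile is not a Nash equilibrium.

No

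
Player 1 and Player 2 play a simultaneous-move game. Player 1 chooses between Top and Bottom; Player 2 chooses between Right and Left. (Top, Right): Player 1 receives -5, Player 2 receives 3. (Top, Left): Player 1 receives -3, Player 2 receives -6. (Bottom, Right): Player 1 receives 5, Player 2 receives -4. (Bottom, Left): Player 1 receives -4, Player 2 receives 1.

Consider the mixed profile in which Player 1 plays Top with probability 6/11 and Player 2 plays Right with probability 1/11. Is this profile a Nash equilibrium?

No

Given Player 1's mix p = 6/11, Player 2's payoff from Right is -2/11 but from Left is -31/11. Player 2 strictly prefers Right, so Player 2 would not mix.
So the proposed profile is not a Nash equilibrium.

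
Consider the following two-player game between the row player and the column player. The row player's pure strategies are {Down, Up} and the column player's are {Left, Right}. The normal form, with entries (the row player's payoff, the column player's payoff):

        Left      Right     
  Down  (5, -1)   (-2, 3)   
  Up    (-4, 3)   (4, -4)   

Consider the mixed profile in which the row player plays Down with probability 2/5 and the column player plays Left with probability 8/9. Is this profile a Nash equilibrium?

Given the row player's mix p = 2/5, the column player's payoff from Left is 7/5 but from Right is -6/5. The column player strictly prefers Left, so the column player would not mix.
So the proposed profile is not a Nash equilibrium.

No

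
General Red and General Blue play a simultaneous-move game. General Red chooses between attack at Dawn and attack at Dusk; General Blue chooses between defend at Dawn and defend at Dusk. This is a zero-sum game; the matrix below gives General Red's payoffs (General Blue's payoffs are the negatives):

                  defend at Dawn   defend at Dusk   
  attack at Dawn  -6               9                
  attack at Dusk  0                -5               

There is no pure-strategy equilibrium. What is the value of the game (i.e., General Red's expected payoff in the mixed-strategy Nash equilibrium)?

v = -3/2

Set General Red's expected payoff from attack at Dawn equal to that from attack at Dusk:
  General Red's payoff from attack at Dawn: q·(-6) + (1−q)·9 = -15q + 9
  General Red's payoff from attack at Dusk: q·0 + (1−q)·(-5) = 5q - 5
  -15q + 9 = 5q - 5  ⇒  -20q = -14  ⇒  q = 7/10.
The value is General Red's expected payoff against this mix (using attack at Dawn): (7/10)·(-6) + (3/10)·9 = -3/2.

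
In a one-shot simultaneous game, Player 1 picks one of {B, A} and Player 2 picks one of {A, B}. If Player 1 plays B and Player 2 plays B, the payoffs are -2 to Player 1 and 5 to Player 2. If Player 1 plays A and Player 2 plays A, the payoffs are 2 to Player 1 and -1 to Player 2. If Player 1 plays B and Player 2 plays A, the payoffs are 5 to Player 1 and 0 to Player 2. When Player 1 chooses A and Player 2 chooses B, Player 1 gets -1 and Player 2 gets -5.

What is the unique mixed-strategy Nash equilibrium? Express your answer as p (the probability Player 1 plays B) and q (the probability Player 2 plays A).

p = 4/9, q = 1/4

Player 2's indifference between A and B determines Player 1's mixing probability p:
  Player 2's payoff from A: p·0 + (1−p)·(-1) = p - 1
  Player 2's payoff from B: p·5 + (1−p)·(-5) = 10p - 5
  p - 1 = 10p - 5  ⇒  -9p = -4  ⇒  p = 4/9.
In a mixed equilibrium Player 1 is indifferent between B and A; this condition fixes q.
  Player 1's payoff to B: q·5 + (1−q)·(-2) = 7q - 2
  Player 1's payoff to A: q·2 + (1−q)·(-1) = 3q - 1
  7q - 2 = 3q - 1  ⇒  4q = 1  ⇒  q = 1/4.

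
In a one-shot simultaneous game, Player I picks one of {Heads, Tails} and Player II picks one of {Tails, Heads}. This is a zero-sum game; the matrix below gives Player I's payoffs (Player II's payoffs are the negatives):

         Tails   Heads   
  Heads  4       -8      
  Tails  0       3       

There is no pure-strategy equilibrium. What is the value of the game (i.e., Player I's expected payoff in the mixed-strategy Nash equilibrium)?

In a mixed equilibrium Player I is indifferent between Heads and Tails; this condition fixes q.
  Player I's expected payoff from Heads: q·4 + (1−q)·(-8) = 12q - 8
  Player I's expected payoff from Tails: q·0 + (1−q)·3 = -3q + 3
  12q - 8 = -3q + 3  ⇒  15q = 11  ⇒  q = 11/15.
The value is Player I's expected payoff against this mix (using Heads): (11/15)·4 + (4/15)·(-8) = 4/5.

v = 4/5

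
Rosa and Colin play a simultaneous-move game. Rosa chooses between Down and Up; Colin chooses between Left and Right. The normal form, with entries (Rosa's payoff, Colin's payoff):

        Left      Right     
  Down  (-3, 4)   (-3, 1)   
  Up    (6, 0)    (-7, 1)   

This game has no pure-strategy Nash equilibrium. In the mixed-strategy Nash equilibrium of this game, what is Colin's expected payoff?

Colin's indifference between Left and Right determines Rosa's mixing probability p:
  Colin's payoff to Left: p·4 + (1−p)·0 = 4p
  Colin's payoff to Right: p·1 + (1−p)·1 = 1
  4p = 1  ⇒  4p = 1  ⇒  p = 1/4.
At equilibrium Colin is indifferent across columns, so Colin's payoff equals the payoff from Left: (1/4)·4 + (3/4)·0 = 1.

1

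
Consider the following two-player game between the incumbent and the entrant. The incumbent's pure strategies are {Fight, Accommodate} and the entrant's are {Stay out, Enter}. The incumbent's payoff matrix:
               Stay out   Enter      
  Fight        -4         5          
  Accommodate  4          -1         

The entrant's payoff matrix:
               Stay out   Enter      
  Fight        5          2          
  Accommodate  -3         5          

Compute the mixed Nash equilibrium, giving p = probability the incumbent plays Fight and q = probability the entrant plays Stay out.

The incumbent's mix must leave the entrant indifferent between Stay out and Enter.
  the entrant's expected payoff from Stay out: p·5 + (1−p)·(-3) = 8p - 3
  the entrant's expected payoff from Enter: p·2 + (1−p)·5 = -3p + 5
  8p - 3 = -3p + 5  ⇒  11p = 8  ⇒  p = 8/11.
Set the incumbent's expected payoff from Fight equal to that from Accommodate:
  the incumbent's payoff to Fight: q·(-4) + (1−q)·5 = -9q + 5
  the incumbent's payoff to Accommodate: q·4 + (1−q)·(-1) = 5q - 1
  -9q + 5 = 5q - 1  ⇒  -14q = -6  ⇒  q = 3/7.

p = 8/11, q = 3/7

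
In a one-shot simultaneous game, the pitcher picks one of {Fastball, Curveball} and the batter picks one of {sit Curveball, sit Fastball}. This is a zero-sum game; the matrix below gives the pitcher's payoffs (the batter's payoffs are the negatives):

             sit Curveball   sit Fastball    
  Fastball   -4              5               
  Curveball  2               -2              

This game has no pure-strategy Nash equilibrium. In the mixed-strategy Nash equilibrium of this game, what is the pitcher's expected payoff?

The batter's mix must leave the pitcher indifferent between Fastball and Curveball.
  the pitcher's expected payoff from Fastball: q·(-4) + (1−q)·5 = -9q + 5
  the pitcher's expected payoff from Curveball: q·2 + (1−q)·(-2) = 4q - 2
  -9q + 5 = 4q - 2  ⇒  -13q = -7  ⇒  q = 7/13.
At equilibrium the pitcher is indifferent across rows, so the pitcher's payoff equals the payoff from Fastball: (7/13)·(-4) + (6/13)·5 = 2/13.

2/13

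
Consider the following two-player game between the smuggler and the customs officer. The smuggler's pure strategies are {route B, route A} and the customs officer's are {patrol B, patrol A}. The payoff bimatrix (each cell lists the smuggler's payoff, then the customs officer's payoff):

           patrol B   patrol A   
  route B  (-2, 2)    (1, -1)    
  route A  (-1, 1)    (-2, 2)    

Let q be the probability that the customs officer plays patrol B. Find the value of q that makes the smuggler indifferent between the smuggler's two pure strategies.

The customs officer's mix must leave the smuggler indifferent between route B and route A.
  the smuggler's payoff from route B: q·(-2) + (1−q)·1 = -3q + 1
  the smuggler's payoff from route A: q·(-1) + (1−q)·(-2) = q - 2
  -3q + 1 = q - 2  ⇒  -4q = -3  ⇒  q = 3/4.

q = 3/4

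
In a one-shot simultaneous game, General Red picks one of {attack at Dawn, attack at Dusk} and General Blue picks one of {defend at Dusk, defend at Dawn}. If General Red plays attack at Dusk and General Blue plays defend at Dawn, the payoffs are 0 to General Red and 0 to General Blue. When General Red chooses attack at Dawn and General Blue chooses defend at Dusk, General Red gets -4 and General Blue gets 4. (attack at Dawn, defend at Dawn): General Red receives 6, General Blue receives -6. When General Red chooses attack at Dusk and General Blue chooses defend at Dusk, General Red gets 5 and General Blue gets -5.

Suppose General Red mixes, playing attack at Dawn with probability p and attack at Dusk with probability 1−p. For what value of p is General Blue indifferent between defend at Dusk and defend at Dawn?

p = 1/3

General Red's mix must leave General Blue indifferent between defend at Dusk and defend at Dawn.
  General Blue's expected payoff from defend at Dusk: p·4 + (1−p)·(-5) = 9p - 5
  General Blue's expected payoff from defend at Dawn: p·(-6) + (1−p)·0 = -6p
  9p - 5 = -6p  ⇒  15p = 5  ⇒  p = 1/3.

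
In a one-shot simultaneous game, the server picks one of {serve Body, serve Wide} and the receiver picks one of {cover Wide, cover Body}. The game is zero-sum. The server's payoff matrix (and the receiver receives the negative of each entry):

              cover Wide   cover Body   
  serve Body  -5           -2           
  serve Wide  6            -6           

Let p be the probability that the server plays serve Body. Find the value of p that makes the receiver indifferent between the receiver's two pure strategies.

The receiver's indifference between cover Wide and cover Body determines the server's mixing probability p:
  the receiver's payoff to cover Wide: p·5 + (1−p)·(-6) = 11p - 6
  the receiver's payoff to cover Body: p·2 + (1−p)·6 = -4p + 6
  11p - 6 = -4p + 6  ⇒  15p = 12  ⇒  p = 4/5.

p = 4/5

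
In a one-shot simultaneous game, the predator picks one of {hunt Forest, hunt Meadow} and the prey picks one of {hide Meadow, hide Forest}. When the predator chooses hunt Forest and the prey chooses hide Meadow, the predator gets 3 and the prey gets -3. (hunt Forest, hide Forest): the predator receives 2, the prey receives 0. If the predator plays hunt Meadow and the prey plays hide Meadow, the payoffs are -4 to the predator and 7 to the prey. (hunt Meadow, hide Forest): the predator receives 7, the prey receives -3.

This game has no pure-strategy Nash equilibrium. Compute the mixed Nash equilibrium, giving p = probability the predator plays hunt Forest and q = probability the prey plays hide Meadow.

p = 10/13, q = 5/12

The predator's mix must leave the prey indifferent between hide Meadow and hide Forest.
  the prey's payoff from hide Meadow: p·(-3) + (1−p)·7 = -10p + 7
  the prey's payoff from hide Forest: p·0 + (1−p)·(-3) = 3p - 3
  -10p + 7 = 3p - 3  ⇒  -13p = -10  ⇒  p = 10/13.
The prey's mix must leave the predator indifferent between hunt Forest and hunt Meadow.
  the predator's payoff from hunt Forest: q·3 + (1−q)·2 = q + 2
  the predator's payoff from hunt Meadow: q·(-4) + (1−q)·7 = -11q + 7
  q + 2 = -11q + 7  ⇒  12q = 5  ⇒  q = 5/12.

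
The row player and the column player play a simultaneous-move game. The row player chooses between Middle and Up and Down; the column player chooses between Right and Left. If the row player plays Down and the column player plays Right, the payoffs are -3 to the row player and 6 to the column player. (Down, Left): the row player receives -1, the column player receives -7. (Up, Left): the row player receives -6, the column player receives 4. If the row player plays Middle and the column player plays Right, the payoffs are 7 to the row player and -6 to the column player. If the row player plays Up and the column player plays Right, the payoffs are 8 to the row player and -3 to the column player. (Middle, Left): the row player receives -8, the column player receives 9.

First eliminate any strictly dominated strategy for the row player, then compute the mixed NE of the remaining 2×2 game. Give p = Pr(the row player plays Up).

p = 13/20

The row player's strategy Middle is strictly dominated by Up: 8 > 7 and -6 > -8. Eliminate Middle.
Set the column player's expected payoff from Right equal to that from Left:
  the column player's payoff to Right: p·(-3) + (1−p)·6 = -9p + 6
  the column player's payoff to Left: p·4 + (1−p)·(-7) = 11p - 7
  -9p + 6 = 11p - 7  ⇒  -20p = -13  ⇒  p = 13/20.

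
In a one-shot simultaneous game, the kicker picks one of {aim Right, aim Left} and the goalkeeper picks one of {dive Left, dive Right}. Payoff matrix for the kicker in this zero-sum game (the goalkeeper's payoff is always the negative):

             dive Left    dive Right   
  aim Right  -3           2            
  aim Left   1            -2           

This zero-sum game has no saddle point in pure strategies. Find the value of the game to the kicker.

v = -1/2

For the kicker to be willing to mix, the kicker must be indifferent between aim Right and aim Left, which pins down the goalkeeper's mix.
  the kicker's payoff to aim Right: q·(-3) + (1−q)·2 = -5q + 2
  the kicker's payoff to aim Left: q·1 + (1−q)·(-2) = 3q - 2
  -5q + 2 = 3q - 2  ⇒  -8q = -4  ⇒  q = 1/2.
The value is the kicker's expected payoff against this mix (using aim Right): (1/2)·(-3) + (1/2)·2 = -1/2.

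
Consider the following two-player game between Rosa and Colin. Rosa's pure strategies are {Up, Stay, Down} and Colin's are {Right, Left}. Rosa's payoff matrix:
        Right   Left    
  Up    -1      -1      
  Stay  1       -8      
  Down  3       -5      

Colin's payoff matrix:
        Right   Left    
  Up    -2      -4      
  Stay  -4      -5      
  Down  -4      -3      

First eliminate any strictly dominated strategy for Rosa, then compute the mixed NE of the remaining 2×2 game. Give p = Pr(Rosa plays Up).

Rosa's strategy Stay is strictly dominated by Down: 3 > 1 and -5 > -8. Eliminate Stay.
Set Colin's expected payoff from Right equal to that from Left:
  Colin's payoff from Right: p·(-2) + (1−p)·(-4) = 2p - 4
  Colin's payoff from Left: p·(-4) + (1−p)·(-3) = -p - 3
  2p - 4 = -p - 3  ⇒  3p = 1  ⇒  p = 1/3.

p = 1/3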